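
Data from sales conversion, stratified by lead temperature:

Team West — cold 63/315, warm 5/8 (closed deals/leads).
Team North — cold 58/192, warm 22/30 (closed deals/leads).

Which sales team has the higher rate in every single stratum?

Team North

Cold: Team West 63/315 = 20.0%, Team North 58/192 = 30.2% → Team North
Warm: Team West 5/8 = 62.5%, Team North 22/30 = 73.3% → Team North
Team North has the higher rate in both groups.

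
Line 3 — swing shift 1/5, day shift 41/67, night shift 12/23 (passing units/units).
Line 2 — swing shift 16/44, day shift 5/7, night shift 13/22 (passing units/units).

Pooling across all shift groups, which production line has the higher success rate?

Swing shift: Line 3 1/5 = 20.0%, Line 2 16/44 = 36.4% → Line 2
Day shift: Line 3 41/67 = 61.2%, Line 2 5/7 = 71.4% → Line 2
Night shift: Line 3 12/23 = 52.2%, Line 2 13/22 = 59.1% → Line 2
Overall: Line 3 54/95 = 56.8%, Line 2 34/73 = 46.6% → Line 3
(Line 2 wins every shift group but Line 3 wins overall — Line 2's units skew toward the low-rate swing shift group.)

Line 3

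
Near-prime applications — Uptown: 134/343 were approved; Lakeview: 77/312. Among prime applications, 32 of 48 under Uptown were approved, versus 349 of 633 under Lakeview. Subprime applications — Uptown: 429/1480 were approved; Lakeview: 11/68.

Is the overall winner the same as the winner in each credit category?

No

Near-prime: Uptown 134/343 = 39.1%, Lakeview 77/312 = 24.7% → Uptown
Prime: Uptown 32/48 = 66.7%, Lakeview 349/633 = 55.1% → Uptown
Subprime: Uptown 429/1480 = 29.0%, Lakeview 11/68 = 16.2% → Uptown
Overall: Uptown 595/1871 = 31.8%, Lakeview 437/1013 = 43.1% → Lakeview
Uptown wins each credit group but Lakeview wins overall — the comparison reverses. Uptown's applications skew toward subprime, which has a lower base rate.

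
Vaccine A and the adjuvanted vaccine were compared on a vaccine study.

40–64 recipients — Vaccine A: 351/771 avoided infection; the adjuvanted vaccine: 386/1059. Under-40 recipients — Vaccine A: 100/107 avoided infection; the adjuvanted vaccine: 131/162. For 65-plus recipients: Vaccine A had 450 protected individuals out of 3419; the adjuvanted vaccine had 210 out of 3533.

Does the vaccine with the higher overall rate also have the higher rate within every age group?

Yes

40–64: Vaccine A 351/771 = 45.5%, the adjuvanted vaccine 386/1059 = 36.4% → Vaccine A
Under-40: Vaccine A 100/107 = 93.5%, the adjuvanted vaccine 131/162 = 80.9% → Vaccine A
65-plus: Vaccine A 450/3419 = 13.2%, the adjuvanted vaccine 210/3533 = 5.9% → Vaccine A
Overall: Vaccine A 901/4297 = 21.0%, the adjuvanted vaccine 727/4754 = 15.3% → Vaccine A
Vaccine A wins overall and in every age group — no reversal.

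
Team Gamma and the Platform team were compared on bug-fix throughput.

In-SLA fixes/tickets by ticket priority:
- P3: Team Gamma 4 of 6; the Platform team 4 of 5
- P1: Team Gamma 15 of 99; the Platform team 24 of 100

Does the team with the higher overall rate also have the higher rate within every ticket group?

P3: Team Gamma 4/6 = 66.7%, the Platform team 4/5 = 80.0% → the Platform team
P1: Team Gamma 15/99 = 15.2%, the Platform team 24/100 = 24.0% → the Platform team
Overall: Team Gamma 19/105 = 18.1%, the Platform team 28/105 = 26.7% → the Platform team
The Platform team wins overall and in every ticket group — no reversal.

Yes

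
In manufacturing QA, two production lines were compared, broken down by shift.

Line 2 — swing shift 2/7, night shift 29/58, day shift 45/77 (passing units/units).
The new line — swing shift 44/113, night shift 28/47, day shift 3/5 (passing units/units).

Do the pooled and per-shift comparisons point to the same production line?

Swing shift: Line 2 2/7 = 28.6%, the new line 44/113 = 38.9% → the new line
Night shift: Line 2 29/58 = 50.0%, the new line 28/47 = 59.6% → the new line
Day shift: Line 2 45/77 = 58.4%, the new line 3/5 = 60.0% → the new line
Overall: Line 2 76/142 = 53.5%, the new line 75/165 = 45.5% → Line 2
The new line wins each shift group but Line 2 wins overall — the comparison reverses. The new line's units skew toward swing shift, which has a lower base rate.

No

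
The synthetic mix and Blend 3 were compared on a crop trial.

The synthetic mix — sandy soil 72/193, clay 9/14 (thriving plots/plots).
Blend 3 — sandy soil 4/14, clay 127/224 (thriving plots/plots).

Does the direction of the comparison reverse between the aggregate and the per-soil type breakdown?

Yes

Sandy soil: the synthetic mix 72/193 = 37.3%, Blend 3 4/14 = 28.6% → the synthetic mix
Clay: the synthetic mix 9/14 = 64.3%, Blend 3 127/224 = 56.7% → the synthetic mix
Overall: the synthetic mix 81/207 = 39.1%, Blend 3 131/238 = 55.0% → Blend 3
The synthetic mix wins each soil group but Blend 3 wins overall — the comparison reverses. The synthetic mix's plots skew toward sandy soil, which has a lower base rate.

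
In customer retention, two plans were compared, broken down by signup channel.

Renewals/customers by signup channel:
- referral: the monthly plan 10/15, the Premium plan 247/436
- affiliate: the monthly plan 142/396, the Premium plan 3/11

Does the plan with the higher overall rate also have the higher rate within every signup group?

Referral: the monthly plan 10/15 = 66.7%, the Premium plan 247/436 = 56.7% → the monthly plan
Affiliate: the monthly plan 142/396 = 35.9%, the Premium plan 3/11 = 27.3% → the monthly plan
Overall: the monthly plan 152/411 = 37.0%, the Premium plan 250/447 = 55.9% → the Premium plan
The monthly plan wins each signup group but the Premium plan wins overall — the comparison reverses. The monthly plan's customers skew toward affiliate, which has a lower base rate.

No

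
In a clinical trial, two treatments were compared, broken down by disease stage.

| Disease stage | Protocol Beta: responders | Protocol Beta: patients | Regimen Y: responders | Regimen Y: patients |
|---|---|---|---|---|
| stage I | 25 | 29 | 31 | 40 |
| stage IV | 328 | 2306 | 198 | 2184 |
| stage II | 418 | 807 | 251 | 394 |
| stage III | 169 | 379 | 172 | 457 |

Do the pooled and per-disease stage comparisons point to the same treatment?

Stage I: Protocol Beta 25/29 = 86.2%, Regimen Y 31/40 = 77.5% → Protocol Beta
Stage IV: Protocol Beta 328/2306 = 14.2%, Regimen Y 198/2184 = 9.1% → Protocol Beta
Stage II: Protocol Beta 418/807 = 51.8%, Regimen Y 251/394 = 63.7% → Regimen Y
Stage III: Protocol Beta 169/379 = 44.6%, Regimen Y 172/457 = 37.6% → Protocol Beta
Overall: Protocol Beta 940/3521 = 26.7%, Regimen Y 652/3075 = 21.2% → Protocol Beta
Neither sweeps: Protocol Beta wins 3 of 4 groups, Regimen Y wins 1. Protocol Beta wins overall but not every group — no Simpson reversal.

No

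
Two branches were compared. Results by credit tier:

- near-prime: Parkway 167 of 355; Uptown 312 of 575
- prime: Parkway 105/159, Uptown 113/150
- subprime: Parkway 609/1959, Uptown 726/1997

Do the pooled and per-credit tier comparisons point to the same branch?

Yes

Near-prime: Parkway 167/355 = 47.0%, Uptown 312/575 = 54.3% → Uptown
Prime: Parkway 105/159 = 66.0%, Uptown 113/150 = 75.3% → Uptown
Subprime: Parkway 609/1959 = 31.1%, Uptown 726/1997 = 36.4% → Uptown
Overall: Parkway 881/2473 = 35.6%, Uptown 1151/2722 = 42.3% → Uptown
Uptown wins overall and in every credit group — no reversal.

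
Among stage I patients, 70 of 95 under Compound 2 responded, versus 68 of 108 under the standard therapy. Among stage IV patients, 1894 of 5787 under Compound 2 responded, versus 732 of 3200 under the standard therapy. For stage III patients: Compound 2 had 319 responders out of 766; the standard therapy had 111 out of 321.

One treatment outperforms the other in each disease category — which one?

Compound 2

Stage I: Compound 2 70/95 = 73.7%, the standard therapy 68/108 = 63.0% → Compound 2
Stage IV: Compound 2 1894/5787 = 32.7%, the standard therapy 732/3200 = 22.9% → Compound 2
Stage III: Compound 2 319/766 = 41.6%, the standard therapy 111/321 = 34.6% → Compound 2
Compound 2 has the higher rate in all 3 groups.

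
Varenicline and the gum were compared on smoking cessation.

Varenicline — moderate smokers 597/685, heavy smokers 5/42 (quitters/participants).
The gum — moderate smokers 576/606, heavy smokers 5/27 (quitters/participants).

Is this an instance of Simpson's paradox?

Moderate smokers: varenicline 597/685 = 87.2%, the gum 576/606 = 95.0% → the gum
Heavy smokers: varenicline 5/42 = 11.9%, the gum 5/27 = 18.5% → the gum
Overall: varenicline 602/727 = 82.8%, the gum 581/633 = 91.8% → the gum
The gum wins overall and in every dependence group — no reversal.

No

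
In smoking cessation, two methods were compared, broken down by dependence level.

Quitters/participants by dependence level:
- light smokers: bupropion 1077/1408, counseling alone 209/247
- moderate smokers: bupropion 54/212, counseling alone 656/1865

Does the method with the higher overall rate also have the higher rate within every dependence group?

Light smokers: bupropion 1077/1408 = 76.5%, counseling alone 209/247 = 84.6% → counseling alone
Moderate smokers: bupropion 54/212 = 25.5%, counseling alone 656/1865 = 35.2% → counseling alone
Overall: bupropion 1131/1620 = 69.8%, counseling alone 865/2112 = 41.0% → bupropion
Counseling alone wins each dependence group but bupropion wins overall — the comparison reverses. Counseling alone's participants skew toward moderate smokers, which has a lower base rate.

No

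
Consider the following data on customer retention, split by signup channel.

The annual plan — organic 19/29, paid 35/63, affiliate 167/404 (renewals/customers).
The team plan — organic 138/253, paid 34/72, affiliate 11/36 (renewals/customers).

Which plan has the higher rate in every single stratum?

Organic: the annual plan 19/29 = 65.5%, the team plan 138/253 = 54.5% → the annual plan
Paid: the annual plan 35/63 = 55.6%, the team plan 34/72 = 47.2% → the annual plan
Affiliate: the annual plan 167/404 = 41.3%, the team plan 11/36 = 30.6% → the annual plan
The annual plan has the higher rate in all 3 groups.

the annual plan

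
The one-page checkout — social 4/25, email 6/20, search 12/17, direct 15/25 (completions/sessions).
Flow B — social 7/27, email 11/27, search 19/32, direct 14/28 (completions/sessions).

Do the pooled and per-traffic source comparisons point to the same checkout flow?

Social: the one-page checkout 4/25 = 16.0%, Flow B 7/27 = 25.9% → Flow B
Email: the one-page checkout 6/20 = 30.0%, Flow B 11/27 = 40.7% → Flow B
Search: the one-page checkout 12/17 = 70.6%, Flow B 19/32 = 59.4% → the one-page checkout
Direct: the one-page checkout 15/25 = 60.0%, Flow B 14/28 = 50.0% → the one-page checkout
Overall: the one-page checkout 37/87 = 42.5%, Flow B 51/114 = 44.7% → Flow B
Neither sweeps: the one-page checkout wins 2 of 4 groups, Flow B wins 2. Flow B wins overall but not every group — no Simpson reversal.

No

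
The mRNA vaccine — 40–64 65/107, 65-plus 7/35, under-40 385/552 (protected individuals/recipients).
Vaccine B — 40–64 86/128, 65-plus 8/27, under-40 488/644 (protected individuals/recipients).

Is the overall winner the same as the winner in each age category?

Yes

40–64: the mRNA vaccine 65/107 = 60.7%, Vaccine B 86/128 = 67.2% → Vaccine B
65-plus: the mRNA vaccine 7/35 = 20.0%, Vaccine B 8/27 = 29.6% → Vaccine B
Under-40: the mRNA vaccine 385/552 = 69.7%, Vaccine B 488/644 = 75.8% → Vaccine B
Overall: the mRNA vaccine 457/694 = 65.9%, Vaccine B 582/799 = 72.8% → Vaccine B
Vaccine B wins overall and in every age group — no reversal.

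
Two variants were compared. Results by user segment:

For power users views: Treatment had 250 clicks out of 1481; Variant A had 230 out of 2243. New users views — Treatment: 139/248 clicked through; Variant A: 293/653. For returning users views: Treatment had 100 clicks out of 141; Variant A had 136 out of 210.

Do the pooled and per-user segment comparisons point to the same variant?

Power users: Treatment 250/1481 = 16.9%, Variant A 230/2243 = 10.3% → Treatment
New users: Treatment 139/248 = 56.0%, Variant A 293/653 = 44.9% → Treatment
Returning users: Treatment 100/141 = 70.9%, Variant A 136/210 = 64.8% → Treatment
Overall: Treatment 489/1870 = 26.1%, Variant A 659/3106 = 21.2% → Treatment
Treatment wins overall and in every user group — no reversal.

Yes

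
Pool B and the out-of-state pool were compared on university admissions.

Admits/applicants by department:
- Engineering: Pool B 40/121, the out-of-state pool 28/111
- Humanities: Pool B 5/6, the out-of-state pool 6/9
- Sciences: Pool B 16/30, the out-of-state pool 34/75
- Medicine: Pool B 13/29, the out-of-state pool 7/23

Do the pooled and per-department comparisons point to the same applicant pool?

Engineering: Pool B 40/121 = 33.1%, the out-of-state pool 28/111 = 25.2% → Pool B
Humanities: Pool B 5/6 = 83.3%, the out-of-state pool 6/9 = 66.7% → Pool B
Sciences: Pool B 16/30 = 53.3%, the out-of-state pool 34/75 = 45.3% → Pool B
Medicine: Pool B 13/29 = 44.8%, the out-of-state pool 7/23 = 30.4% → Pool B
Overall: Pool B 74/186 = 39.8%, the out-of-state pool 75/218 = 34.4% → Pool B
Pool B wins overall and in every department group — no reversal.

Yes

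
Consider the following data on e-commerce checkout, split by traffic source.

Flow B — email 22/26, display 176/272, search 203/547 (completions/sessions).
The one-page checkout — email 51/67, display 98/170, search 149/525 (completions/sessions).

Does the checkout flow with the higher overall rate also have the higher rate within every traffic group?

Email: Flow B 22/26 = 84.6%, the one-page checkout 51/67 = 76.1% → Flow B
Display: Flow B 176/272 = 64.7%, the one-page checkout 98/170 = 57.6% → Flow B
Search: Flow B 203/547 = 37.1%, the one-page checkout 149/525 = 28.4% → Flow B
Overall: Flow B 401/845 = 47.5%, the one-page checkout 298/762 = 39.1% → Flow B
Flow B wins overall and in every traffic group — no reversal.

Yes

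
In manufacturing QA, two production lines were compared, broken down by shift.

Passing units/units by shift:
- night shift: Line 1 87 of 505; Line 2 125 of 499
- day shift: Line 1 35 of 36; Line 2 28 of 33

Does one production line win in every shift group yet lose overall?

No

Night shift: Line 1 87/505 = 17.2%, Line 2 125/499 = 25.1% → Line 2
Day shift: Line 1 35/36 = 97.2%, Line 2 28/33 = 84.8% → Line 1
Overall: Line 1 122/541 = 22.6%, Line 2 153/532 = 28.8% → Line 2
Neither sweeps: Line 1 wins 1 of 2 groups, Line 2 wins 1. Line 2 wins overall but not every group — no Simpson reversal.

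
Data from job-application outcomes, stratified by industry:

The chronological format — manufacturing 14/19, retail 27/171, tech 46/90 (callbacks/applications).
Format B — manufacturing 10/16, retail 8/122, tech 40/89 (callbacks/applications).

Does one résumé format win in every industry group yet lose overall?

Manufacturing: the chronological format 14/19 = 73.7%, Format B 10/16 = 62.5% → the chronological format
Retail: the chronological format 27/171 = 15.8%, Format B 8/122 = 6.6% → the chronological format
Tech: the chronological format 46/90 = 51.1%, Format B 40/89 = 44.9% → the chronological format
Overall: the chronological format 87/280 = 31.1%, Format B 58/227 = 25.6% → the chronological format
The chronological format wins overall and in every industry group — no reversal.

No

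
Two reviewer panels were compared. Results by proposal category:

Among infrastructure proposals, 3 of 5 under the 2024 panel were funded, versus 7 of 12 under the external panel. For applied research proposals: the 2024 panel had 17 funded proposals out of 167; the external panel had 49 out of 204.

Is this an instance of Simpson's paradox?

No

Infrastructure: the 2024 panel 3/5 = 60.0%, the external panel 7/12 = 58.3% → the 2024 panel
Applied research: the 2024 panel 17/167 = 10.2%, the external panel 49/204 = 24.0% → the external panel
Overall: the 2024 panel 20/172 = 11.6%, the external panel 56/216 = 25.9% → the external panel
Neither sweeps: the 2024 panel wins 1 of 2 groups, the external panel wins 1. The external panel wins overall but not every group — no Simpson reversal.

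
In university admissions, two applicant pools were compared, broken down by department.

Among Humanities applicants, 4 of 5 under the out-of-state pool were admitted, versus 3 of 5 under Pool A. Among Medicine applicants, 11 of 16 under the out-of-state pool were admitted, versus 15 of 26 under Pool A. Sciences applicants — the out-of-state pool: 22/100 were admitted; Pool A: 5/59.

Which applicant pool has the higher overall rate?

Humanities: the out-of-state pool 4/5 = 80.0%, Pool A 3/5 = 60.0% → the out-of-state pool
Medicine: the out-of-state pool 11/16 = 68.8%, Pool A 15/26 = 57.7% → the out-of-state pool
Sciences: the out-of-state pool 22/100 = 22.0%, Pool A 5/59 = 8.5% → the out-of-state pool
Overall: the out-of-state pool 37/121 = 30.6%, Pool A 23/90 = 25.6% → the out-of-state pool

the out-of-state pool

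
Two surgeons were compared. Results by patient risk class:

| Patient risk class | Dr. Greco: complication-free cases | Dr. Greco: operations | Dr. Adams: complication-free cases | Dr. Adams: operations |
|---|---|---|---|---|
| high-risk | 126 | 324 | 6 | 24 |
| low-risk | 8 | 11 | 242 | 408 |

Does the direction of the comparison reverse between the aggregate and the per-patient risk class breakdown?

High-risk: Dr. Greco 126/324 = 38.9%, Dr. Adams 6/24 = 25.0% → Dr. Greco
Low-risk: Dr. Greco 8/11 = 72.7%, Dr. Adams 242/408 = 59.3% → Dr. Greco
Overall: Dr. Greco 134/335 = 40.0%, Dr. Adams 248/432 = 57.4% → Dr. Adams
Dr. Greco wins each patient risk group but Dr. Adams wins overall — the comparison reverses. Dr. Greco's operations skew toward high-risk, which has a lower base rate.

Yes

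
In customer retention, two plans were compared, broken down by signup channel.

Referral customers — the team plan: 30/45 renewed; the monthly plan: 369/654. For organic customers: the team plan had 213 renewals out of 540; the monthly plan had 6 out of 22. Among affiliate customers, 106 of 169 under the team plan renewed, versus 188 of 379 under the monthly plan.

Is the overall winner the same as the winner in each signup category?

No

Referral: the team plan 30/45 = 66.7%, the monthly plan 369/654 = 56.4% → the team plan
Organic: the team plan 213/540 = 39.4%, the monthly plan 6/22 = 27.3% → the team plan
Affiliate: the team plan 106/169 = 62.7%, the monthly plan 188/379 = 49.6% → the team plan
Overall: the team plan 349/754 = 46.3%, the monthly plan 563/1055 = 53.4% → the monthly plan
The team plan wins each signup group but the monthly plan wins overall — the comparison reverses. The team plan's customers skew toward organic, which has a lower base rate.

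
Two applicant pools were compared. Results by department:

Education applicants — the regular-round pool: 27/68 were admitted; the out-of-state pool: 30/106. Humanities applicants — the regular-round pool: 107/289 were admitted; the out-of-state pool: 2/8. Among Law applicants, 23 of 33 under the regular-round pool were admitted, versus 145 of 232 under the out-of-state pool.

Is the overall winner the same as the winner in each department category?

No

Education: the regular-round pool 27/68 = 39.7%, the out-of-state pool 30/106 = 28.3% → the regular-round pool
Humanities: the regular-round pool 107/289 = 37.0%, the out-of-state pool 2/8 = 25.0% → the regular-round pool
Law: the regular-round pool 23/33 = 69.7%, the out-of-state pool 145/232 = 62.5% → the regular-round pool
Overall: the regular-round pool 157/390 = 40.3%, the out-of-state pool 177/346 = 51.2% → the out-of-state pool
The regular-round pool wins each department group but the out-of-state pool wins overall — the comparison reverses. The regular-round pool's applicants skew toward Humanities, which has a lower base rate.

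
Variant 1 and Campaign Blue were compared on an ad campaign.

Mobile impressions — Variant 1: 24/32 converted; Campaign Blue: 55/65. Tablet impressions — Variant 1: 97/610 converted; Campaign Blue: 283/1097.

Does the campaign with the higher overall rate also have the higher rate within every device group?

Yes

Mobile: Variant 1 24/32 = 75.0%, Campaign Blue 55/65 = 84.6% → Campaign Blue
Tablet: Variant 1 97/610 = 15.9%, Campaign Blue 283/1097 = 25.8% → Campaign Blue
Overall: Variant 1 121/642 = 18.8%, Campaign Blue 338/1162 = 29.1% → Campaign Blue
Campaign Blue wins overall and in every device group — no reversal.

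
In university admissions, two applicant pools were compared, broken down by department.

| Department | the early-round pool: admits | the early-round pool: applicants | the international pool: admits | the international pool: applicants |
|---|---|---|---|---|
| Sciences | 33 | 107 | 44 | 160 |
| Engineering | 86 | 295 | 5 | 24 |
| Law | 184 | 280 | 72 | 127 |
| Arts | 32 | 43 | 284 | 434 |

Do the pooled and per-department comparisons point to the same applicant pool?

Sciences: the early-round pool 33/107 = 30.8%, the international pool 44/160 = 27.5% → the early-round pool
Engineering: the early-round pool 86/295 = 29.2%, the international pool 5/24 = 20.8% → the early-round pool
Law: the early-round pool 184/280 = 65.7%, the international pool 72/127 = 56.7% → the early-round pool
Arts: the early-round pool 32/43 = 74.4%, the international pool 284/434 = 65.4% → the early-round pool
Overall: the early-round pool 335/725 = 46.2%, the international pool 405/745 = 54.4% → the international pool
The early-round pool wins each department group but the international pool wins overall — the comparison reverses. The early-round pool's applicants skew toward Engineering, which has a lower base rate.

No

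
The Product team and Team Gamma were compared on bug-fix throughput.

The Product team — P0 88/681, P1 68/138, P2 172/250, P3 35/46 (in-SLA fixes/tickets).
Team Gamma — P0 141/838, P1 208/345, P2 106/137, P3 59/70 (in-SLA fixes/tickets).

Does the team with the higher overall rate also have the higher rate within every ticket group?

P0: the Product team 88/681 = 12.9%, Team Gamma 141/838 = 16.8% → Team Gamma
P1: the Product team 68/138 = 49.3%, Team Gamma 208/345 = 60.3% → Team Gamma
P2: the Product team 172/250 = 68.8%, Team Gamma 106/137 = 77.4% → Team Gamma
P3: the Product team 35/46 = 76.1%, Team Gamma 59/70 = 84.3% → Team Gamma
Overall: the Product team 363/1115 = 32.6%, Team Gamma 514/1390 = 37.0% → Team Gamma
Team Gamma wins overall and in every ticket group — no reversal.

Yes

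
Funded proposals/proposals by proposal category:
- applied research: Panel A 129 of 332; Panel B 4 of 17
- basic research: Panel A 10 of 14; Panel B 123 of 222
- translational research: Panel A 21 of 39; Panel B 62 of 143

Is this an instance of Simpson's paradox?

Applied research: Panel A 129/332 = 38.9%, Panel B 4/17 = 23.5% → Panel A
Basic research: Panel A 10/14 = 71.4%, Panel B 123/222 = 55.4% → Panel A
Translational research: Panel A 21/39 = 53.8%, Panel B 62/143 = 43.4% → Panel A
Overall: Panel A 160/385 = 41.6%, Panel B 189/382 = 49.5% → Panel B
Panel A wins each proposal group but Panel B wins overall — the comparison reverses. Panel A's proposals skew toward applied research, which has a lower base rate.

Yes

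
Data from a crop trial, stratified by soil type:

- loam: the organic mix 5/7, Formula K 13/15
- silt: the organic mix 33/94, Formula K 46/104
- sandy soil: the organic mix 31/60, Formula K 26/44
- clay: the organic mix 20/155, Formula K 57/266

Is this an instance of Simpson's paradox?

Loam: the organic mix 5/7 = 71.4%, Formula K 13/15 = 86.7% → Formula K
Silt: the organic mix 33/94 = 35.1%, Formula K 46/104 = 44.2% → Formula K
Sandy soil: the organic mix 31/60 = 51.7%, Formula K 26/44 = 59.1% → Formula K
Clay: the organic mix 20/155 = 12.9%, Formula K 57/266 = 21.4% → Formula K
Overall: the organic mix 89/316 = 28.2%, Formula K 142/429 = 33.1% → Formula K
Formula K wins overall and in every soil group — no reversal.

No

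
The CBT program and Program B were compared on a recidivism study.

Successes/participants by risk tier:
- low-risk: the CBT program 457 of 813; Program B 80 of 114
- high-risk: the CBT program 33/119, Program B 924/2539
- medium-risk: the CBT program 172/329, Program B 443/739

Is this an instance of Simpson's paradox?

Low-risk: the CBT program 457/813 = 56.2%, Program B 80/114 = 70.2% → Program B
High-risk: the CBT program 33/119 = 27.7%, Program B 924/2539 = 36.4% → Program B
Medium-risk: the CBT program 172/329 = 52.3%, Program B 443/739 = 59.9% → Program B
Overall: the CBT program 662/1261 = 52.5%, Program B 1447/3392 = 42.7% → the CBT program
Program B wins each risk group but the CBT program wins overall — the comparison reverses. Program B's participants skew toward high-risk, which has a lower base rate.

Yes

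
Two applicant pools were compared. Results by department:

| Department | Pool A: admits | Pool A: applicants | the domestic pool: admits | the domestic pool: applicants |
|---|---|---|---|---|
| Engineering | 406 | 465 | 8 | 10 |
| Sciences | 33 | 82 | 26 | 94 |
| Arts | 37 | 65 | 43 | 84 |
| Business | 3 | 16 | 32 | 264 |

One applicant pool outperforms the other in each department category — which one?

Engineering: Pool A 406/465 = 87.3%, the domestic pool 8/10 = 80.0% → Pool A
Sciences: Pool A 33/82 = 40.2%, the domestic pool 26/94 = 27.7% → Pool A
Arts: Pool A 37/65 = 56.9%, the domestic pool 43/84 = 51.2% → Pool A
Business: Pool A 3/16 = 18.8%, the domestic pool 32/264 = 12.1% → Pool A
Pool A has the higher rate in all 4 groups.

Pool A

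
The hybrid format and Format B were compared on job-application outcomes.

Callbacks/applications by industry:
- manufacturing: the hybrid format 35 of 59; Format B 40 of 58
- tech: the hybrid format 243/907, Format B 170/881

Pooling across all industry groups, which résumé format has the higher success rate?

Manufacturing: the hybrid format 35/59 = 59.3%, Format B 40/58 = 69.0% → Format B
Tech: the hybrid format 243/907 = 26.8%, Format B 170/881 = 19.3% → the hybrid format
Overall: the hybrid format 278/966 = 28.8%, Format B 210/939 = 22.4% → the hybrid format
(Neither sweeps every industry group, but the hybrid format has the higher pooled rate.)

the hybrid format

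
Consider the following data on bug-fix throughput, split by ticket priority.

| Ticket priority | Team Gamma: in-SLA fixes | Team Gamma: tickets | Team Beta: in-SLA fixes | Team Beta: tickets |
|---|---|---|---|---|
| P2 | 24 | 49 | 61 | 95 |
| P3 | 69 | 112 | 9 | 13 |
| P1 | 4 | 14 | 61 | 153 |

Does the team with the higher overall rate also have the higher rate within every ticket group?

P2: Team Gamma 24/49 = 49.0%, Team Beta 61/95 = 64.2% → Team Beta
P3: Team Gamma 69/112 = 61.6%, Team Beta 9/13 = 69.2% → Team Beta
P1: Team Gamma 4/14 = 28.6%, Team Beta 61/153 = 39.9% → Team Beta
Overall: Team Gamma 97/175 = 55.4%, Team Beta 131/261 = 50.2% → Team Gamma
Team Beta wins each ticket group but Team Gamma wins overall — the comparison reverses. Team Beta's tickets skew toward P1, which has a lower base rate.

No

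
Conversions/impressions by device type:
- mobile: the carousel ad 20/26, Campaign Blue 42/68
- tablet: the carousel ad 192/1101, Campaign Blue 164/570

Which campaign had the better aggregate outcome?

Mobile: the carousel ad 20/26 = 76.9%, Campaign Blue 42/68 = 61.8% → the carousel ad
Tablet: the carousel ad 192/1101 = 17.4%, Campaign Blue 164/570 = 28.8% → Campaign Blue
Overall: the carousel ad 212/1127 = 18.8%, Campaign Blue 206/638 = 32.3% → Campaign Blue
(Neither sweeps every device group, but Campaign Blue has the higher pooled rate.)

Campaign Blue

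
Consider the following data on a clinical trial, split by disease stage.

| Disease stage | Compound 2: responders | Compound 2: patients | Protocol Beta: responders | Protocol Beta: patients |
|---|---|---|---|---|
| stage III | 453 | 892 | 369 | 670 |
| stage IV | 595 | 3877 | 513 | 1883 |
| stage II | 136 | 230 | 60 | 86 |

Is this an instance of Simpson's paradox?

Stage III: Compound 2 453/892 = 50.8%, Protocol Beta 369/670 = 55.1% → Protocol Beta
Stage IV: Compound 2 595/3877 = 15.3%, Protocol Beta 513/1883 = 27.2% → Protocol Beta
Stage II: Compound 2 136/230 = 59.1%, Protocol Beta 60/86 = 69.8% → Protocol Beta
Overall: Compound 2 1184/4999 = 23.7%, Protocol Beta 942/2639 = 35.7% → Protocol Beta
Protocol Beta wins overall and in every disease group — no reversal.

No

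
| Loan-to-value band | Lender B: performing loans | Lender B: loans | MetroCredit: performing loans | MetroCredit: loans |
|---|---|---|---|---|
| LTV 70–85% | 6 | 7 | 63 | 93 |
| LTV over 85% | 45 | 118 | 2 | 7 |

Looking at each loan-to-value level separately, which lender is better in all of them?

LTV 70–85%: Lender B 6/7 = 85.7%, MetroCredit 63/93 = 67.7% → Lender B
LTV over 85%: Lender B 45/118 = 38.1%, MetroCredit 2/7 = 28.6% → Lender B
Lender B has the higher rate in both groups.

Lender B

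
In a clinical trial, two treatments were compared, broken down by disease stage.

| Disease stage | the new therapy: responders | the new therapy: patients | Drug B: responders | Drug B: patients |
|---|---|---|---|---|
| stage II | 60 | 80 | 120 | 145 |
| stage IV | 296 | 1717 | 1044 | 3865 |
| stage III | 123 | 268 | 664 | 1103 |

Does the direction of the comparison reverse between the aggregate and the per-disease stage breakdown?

No

Stage II: the new therapy 60/80 = 75.0%, Drug B 120/145 = 82.8% → Drug B
Stage IV: the new therapy 296/1717 = 17.2%, Drug B 1044/3865 = 27.0% → Drug B
Stage III: the new therapy 123/268 = 45.9%, Drug B 664/1103 = 60.2% → Drug B
Overall: the new therapy 479/2065 = 23.2%, Drug B 1828/5113 = 35.8% → Drug B
Drug B wins overall and in every disease group — no reversal.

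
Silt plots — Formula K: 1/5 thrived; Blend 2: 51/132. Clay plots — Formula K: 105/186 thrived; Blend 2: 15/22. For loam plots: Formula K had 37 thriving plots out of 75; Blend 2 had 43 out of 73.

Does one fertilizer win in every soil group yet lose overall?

Yes

Silt: Formula K 1/5 = 20.0%, Blend 2 51/132 = 38.6% → Blend 2
Clay: Formula K 105/186 = 56.5%, Blend 2 15/22 = 68.2% → Blend 2
Loam: Formula K 37/75 = 49.3%, Blend 2 43/73 = 58.9% → Blend 2
Overall: Formula K 143/266 = 53.8%, Blend 2 109/227 = 48.0% → Formula K
Blend 2 wins each soil group but Formula K wins overall — the comparison reverses. Blend 2's plots skew toward silt, which has a lower base rate.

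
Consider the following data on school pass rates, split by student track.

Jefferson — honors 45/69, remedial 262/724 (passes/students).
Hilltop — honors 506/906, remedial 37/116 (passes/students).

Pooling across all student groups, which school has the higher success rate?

Hilltop

Honors: Jefferson 45/69 = 65.2%, Hilltop 506/906 = 55.8% → Jefferson
Remedial: Jefferson 262/724 = 36.2%, Hilltop 37/116 = 31.9% → Jefferson
Overall: Jefferson 307/793 = 38.7%, Hilltop 543/1022 = 53.1% → Hilltop
(Jefferson wins every student group but Hilltop wins overall — Jefferson's students skew toward the low-rate remedial group.)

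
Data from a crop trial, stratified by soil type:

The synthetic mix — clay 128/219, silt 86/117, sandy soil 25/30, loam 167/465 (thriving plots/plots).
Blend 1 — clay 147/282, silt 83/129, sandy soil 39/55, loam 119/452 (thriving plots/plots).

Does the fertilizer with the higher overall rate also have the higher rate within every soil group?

Yes

Clay: the synthetic mix 128/219 = 58.4%, Blend 1 147/282 = 52.1% → the synthetic mix
Silt: the synthetic mix 86/117 = 73.5%, Blend 1 83/129 = 64.3% → the synthetic mix
Sandy soil: the synthetic mix 25/30 = 83.3%, Blend 1 39/55 = 70.9% → the synthetic mix
Loam: the synthetic mix 167/465 = 35.9%, Blend 1 119/452 = 26.3% → the synthetic mix
Overall: the synthetic mix 406/831 = 48.9%, Blend 1 388/918 = 42.3% → the synthetic mix
The synthetic mix wins overall and in every soil group — no reversal.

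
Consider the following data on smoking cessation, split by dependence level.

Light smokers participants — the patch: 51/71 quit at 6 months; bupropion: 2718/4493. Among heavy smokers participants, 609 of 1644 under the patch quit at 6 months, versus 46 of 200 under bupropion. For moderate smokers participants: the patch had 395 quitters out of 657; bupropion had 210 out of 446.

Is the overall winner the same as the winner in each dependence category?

No

Light smokers: the patch 51/71 = 71.8%, bupropion 2718/4493 = 60.5% → the patch
Heavy smokers: the patch 609/1644 = 37.0%, bupropion 46/200 = 23.0% → the patch
Moderate smokers: the patch 395/657 = 60.1%, bupropion 210/446 = 47.1% → the patch
Overall: the patch 1055/2372 = 44.5%, bupropion 2974/5139 = 57.9% → bupropion
The patch wins each dependence group but bupropion wins overall — the comparison reverses. The patch's participants skew toward heavy smokers, which has a lower base rate.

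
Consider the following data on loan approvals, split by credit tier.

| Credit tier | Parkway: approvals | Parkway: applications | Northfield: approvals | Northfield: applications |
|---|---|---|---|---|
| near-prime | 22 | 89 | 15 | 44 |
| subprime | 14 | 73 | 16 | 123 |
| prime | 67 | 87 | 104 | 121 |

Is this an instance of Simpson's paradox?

No

Near-prime: Parkway 22/89 = 24.7%, Northfield 15/44 = 34.1% → Northfield
Subprime: Parkway 14/73 = 19.2%, Northfield 16/123 = 13.0% → Parkway
Prime: Parkway 67/87 = 77.0%, Northfield 104/121 = 86.0% → Northfield
Overall: Parkway 103/249 = 41.4%, Northfield 135/288 = 46.9% → Northfield
Neither sweeps: Parkway wins 1 of 3 groups, Northfield wins 2. Northfield wins overall but not every group — no Simpson reversal.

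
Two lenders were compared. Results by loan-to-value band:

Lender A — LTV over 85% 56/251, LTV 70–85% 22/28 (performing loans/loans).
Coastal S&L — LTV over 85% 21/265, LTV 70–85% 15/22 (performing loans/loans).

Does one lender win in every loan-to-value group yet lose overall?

LTV over 85%: Lender A 56/251 = 22.3%, Coastal S&L 21/265 = 7.9% → Lender A
LTV 70–85%: Lender A 22/28 = 78.6%, Coastal S&L 15/22 = 68.2% → Lender A
Overall: Lender A 78/279 = 28.0%, Coastal S&L 36/287 = 12.5% → Lender A
Lender A wins overall and in every loan-to-value group — no reversal.

No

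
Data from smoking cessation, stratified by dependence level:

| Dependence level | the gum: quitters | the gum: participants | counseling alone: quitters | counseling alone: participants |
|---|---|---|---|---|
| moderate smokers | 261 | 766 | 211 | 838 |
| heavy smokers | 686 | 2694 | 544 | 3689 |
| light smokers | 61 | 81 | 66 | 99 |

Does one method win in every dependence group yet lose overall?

Moderate smokers: the gum 261/766 = 34.1%, counseling alone 211/838 = 25.2% → the gum
Heavy smokers: the gum 686/2694 = 25.5%, counseling alone 544/3689 = 14.7% → the gum
Light smokers: the gum 61/81 = 75.3%, counseling alone 66/99 = 66.7% → the gum
Overall: the gum 1008/3541 = 28.5%, counseling alone 821/4626 = 17.7% → the gum
The gum wins overall and in every dependence group — no reversal.

No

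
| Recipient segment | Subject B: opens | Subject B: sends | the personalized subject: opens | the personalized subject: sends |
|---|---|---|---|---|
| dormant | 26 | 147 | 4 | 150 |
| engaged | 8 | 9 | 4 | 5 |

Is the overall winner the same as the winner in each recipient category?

Yes

Dormant: Subject B 26/147 = 17.7%, the personalized subject 4/150 = 2.7% → Subject B
Engaged: Subject B 8/9 = 88.9%, the personalized subject 4/5 = 80.0% → Subject B
Overall: Subject B 34/156 = 21.8%, the personalized subject 8/155 = 5.2% → Subject B
Subject B wins overall and in every recipient group — no reversal.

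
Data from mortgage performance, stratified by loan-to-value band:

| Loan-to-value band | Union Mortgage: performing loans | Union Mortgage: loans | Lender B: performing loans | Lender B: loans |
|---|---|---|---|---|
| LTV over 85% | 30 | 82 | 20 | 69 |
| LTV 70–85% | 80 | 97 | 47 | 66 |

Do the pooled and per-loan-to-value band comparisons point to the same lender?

LTV over 85%: Union Mortgage 30/82 = 36.6%, Lender B 20/69 = 29.0% → Union Mortgage
LTV 70–85%: Union Mortgage 80/97 = 82.5%, Lender B 47/66 = 71.2% → Union Mortgage
Overall: Union Mortgage 110/179 = 61.5%, Lender B 67/135 = 49.6% → Union Mortgage
Union Mortgage wins overall and in every loan-to-value group — no reversal.

Yes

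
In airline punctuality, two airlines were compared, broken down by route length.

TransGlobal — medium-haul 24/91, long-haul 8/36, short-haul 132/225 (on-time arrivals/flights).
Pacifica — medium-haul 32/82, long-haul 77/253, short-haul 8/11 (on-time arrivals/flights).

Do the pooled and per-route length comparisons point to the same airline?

No

Medium-haul: TransGlobal 24/91 = 26.4%, Pacifica 32/82 = 39.0% → Pacifica
Long-haul: TransGlobal 8/36 = 22.2%, Pacifica 77/253 = 30.4% → Pacifica
Short-haul: TransGlobal 132/225 = 58.7%, Pacifica 8/11 = 72.7% → Pacifica
Overall: TransGlobal 164/352 = 46.6%, Pacifica 117/346 = 33.8% → TransGlobal
Pacifica wins each route group but TransGlobal wins overall — the comparison reverses. Pacifica's flights skew toward long-haul, which has a lower base rate.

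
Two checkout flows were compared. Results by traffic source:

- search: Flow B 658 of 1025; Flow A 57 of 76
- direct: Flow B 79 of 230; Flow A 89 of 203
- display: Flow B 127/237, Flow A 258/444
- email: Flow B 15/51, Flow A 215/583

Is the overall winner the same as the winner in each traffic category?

Search: Flow B 658/1025 = 64.2%, Flow A 57/76 = 75.0% → Flow A
Direct: Flow B 79/230 = 34.3%, Flow A 89/203 = 43.8% → Flow A
Display: Flow B 127/237 = 53.6%, Flow A 258/444 = 58.1% → Flow A
Email: Flow B 15/51 = 29.4%, Flow A 215/583 = 36.9% → Flow A
Overall: Flow B 879/1543 = 57.0%, Flow A 619/1306 = 47.4% → Flow B
Flow A wins each traffic group but Flow B wins overall — the comparison reverses. Flow A's sessions skew toward email, which has a lower base rate.

No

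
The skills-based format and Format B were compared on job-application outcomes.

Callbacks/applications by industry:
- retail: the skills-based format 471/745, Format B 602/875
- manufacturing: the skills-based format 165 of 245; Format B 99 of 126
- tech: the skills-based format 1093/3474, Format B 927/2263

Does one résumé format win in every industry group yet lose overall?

Retail: the skills-based format 471/745 = 63.2%, Format B 602/875 = 68.8% → Format B
Manufacturing: the skills-based format 165/245 = 67.3%, Format B 99/126 = 78.6% → Format B
Tech: the skills-based format 1093/3474 = 31.5%, Format B 927/2263 = 41.0% → Format B
Overall: the skills-based format 1729/4464 = 38.7%, Format B 1628/3264 = 49.9% → Format B
Format B wins overall and in every industry group — no reversal.

No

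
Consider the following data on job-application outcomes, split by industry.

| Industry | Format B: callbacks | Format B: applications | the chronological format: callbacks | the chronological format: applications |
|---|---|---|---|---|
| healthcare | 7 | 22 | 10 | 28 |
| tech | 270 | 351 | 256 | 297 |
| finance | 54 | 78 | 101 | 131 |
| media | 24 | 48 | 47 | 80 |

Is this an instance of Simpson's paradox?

Healthcare: Format B 7/22 = 31.8%, the chronological format 10/28 = 35.7% → the chronological format
Tech: Format B 270/351 = 76.9%, the chronological format 256/297 = 86.2% → the chronological format
Finance: Format B 54/78 = 69.2%, the chronological format 101/131 = 77.1% → the chronological format
Media: Format B 24/48 = 50.0%, the chronological format 47/80 = 58.8% → the chronological format
Overall: Format B 355/499 = 71.1%, the chronological format 414/536 = 77.2% → the chronological format
The chronological format wins overall and in every industry group — no reversal.

No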